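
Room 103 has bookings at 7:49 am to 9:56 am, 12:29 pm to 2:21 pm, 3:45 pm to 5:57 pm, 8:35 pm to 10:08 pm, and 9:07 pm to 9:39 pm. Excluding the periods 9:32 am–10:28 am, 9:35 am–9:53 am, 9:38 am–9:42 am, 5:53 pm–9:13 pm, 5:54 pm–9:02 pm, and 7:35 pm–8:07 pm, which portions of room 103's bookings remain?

7:49 am-9:32 am, 12:29 pm-2:21 pm, 3:45 pm-5:53 pm, 9:13 pm-10:08 pm

Merge the first list: 7:49 am-9:56 am, 12:29 pm-2:21 pm, 3:45 pm-5:57 pm, 8:35 pm-10:08 pm.
Merge the second list: 9:32 am-10:28 am, 5:53 pm-9:13 pm.
7:49 am-9:56 am \ B = 7:49 am-9:32 am.
12:29 pm-2:21 pm: nothing removed.
3:45 pm-5:57 pm \ B = 3:45 pm-5:53 pm.
8:35 pm-10:08 pm \ B = 9:13 pm-10:08 pm.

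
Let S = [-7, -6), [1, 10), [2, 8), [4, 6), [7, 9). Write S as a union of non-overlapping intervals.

[1, 10) is disjoint → start new block.
[2, 8) overlaps/touches [1, 10) → extend to [1, 10).
[4, 6) overlaps/touches [1, 10) → extend to [1, 10).
[7, 9) overlaps/touches [1, 10) → extend to [1, 10).

[-7, -6) ∪ [1, 10)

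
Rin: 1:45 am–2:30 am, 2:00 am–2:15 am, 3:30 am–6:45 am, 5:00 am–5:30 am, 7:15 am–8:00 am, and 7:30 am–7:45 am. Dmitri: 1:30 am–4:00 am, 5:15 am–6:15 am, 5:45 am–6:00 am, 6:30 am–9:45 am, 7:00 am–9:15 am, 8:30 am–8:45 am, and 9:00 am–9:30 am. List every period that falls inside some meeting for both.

1:45 am–2:30 am, 3:30 am–4:00 am, 5:15 am–6:15 am, 6:30 am–6:45 am, 7:15 am–8:00 am

First set merges to 1:45 am–2:30 am, 3:30 am–6:45 am, 7:15 am–8:00 am.
Second set merges to 1:30 am–4:00 am, 5:15 am–6:15 am, 6:30 am–9:45 am.
1:45 am–2:30 am meets the second set on 1:45 am–2:30 am.
3:30 am–6:45 am meets the second set on 3:30 am–4:00 am, 5:15 am–6:15 am, 6:30 am–6:45 am.
7:15 am–8:00 am meets the second set on 7:15 am–8:00 am.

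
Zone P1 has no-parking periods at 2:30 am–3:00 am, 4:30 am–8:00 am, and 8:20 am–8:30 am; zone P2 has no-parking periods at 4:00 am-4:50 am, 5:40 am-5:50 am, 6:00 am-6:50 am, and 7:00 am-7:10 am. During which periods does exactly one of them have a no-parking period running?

2:30 am–3:00 am, 4:00 am–4:30 am, 4:50 am–5:40 am, 5:50 am–6:00 am, 6:50 am–7:00 am, 7:10 am–8:00 am, 8:20 am–8:30 am

Only in the first: 2:30 am–3:00 am, 4:50 am–5:40 am, 5:50 am–6:00 am, 6:50 am–7:00 am, 7:10 am–8:00 am, 8:20 am–8:30 am.
Only in the second: 4:00 am–4:30 am.
Together these are the periods covered by exactly one.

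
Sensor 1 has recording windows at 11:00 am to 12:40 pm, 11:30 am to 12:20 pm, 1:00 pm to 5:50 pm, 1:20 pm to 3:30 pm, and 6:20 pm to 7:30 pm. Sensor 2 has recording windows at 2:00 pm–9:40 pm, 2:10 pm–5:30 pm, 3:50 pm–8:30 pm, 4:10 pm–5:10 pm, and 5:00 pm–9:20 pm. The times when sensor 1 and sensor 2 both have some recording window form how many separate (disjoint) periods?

Merge the first list: 11:00 am–12:40 pm, 1:00 pm–5:50 pm, 6:20 pm–7:30 pm.
Merge the second list: 2:00 pm–9:40 pm.
A ∩ B = 2:00 pm–5:50 pm, 6:20 pm–7:30 pm.
That is 2 disjoint pieces.

2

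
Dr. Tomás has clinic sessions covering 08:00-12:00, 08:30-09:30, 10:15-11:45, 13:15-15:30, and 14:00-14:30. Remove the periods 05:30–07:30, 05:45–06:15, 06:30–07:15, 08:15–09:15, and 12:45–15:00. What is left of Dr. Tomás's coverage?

Merge the first list: 08:00–12:00, 13:15–15:30.
Merge the second list: 05:30–07:30, 08:15–09:15, 12:45–15:00.
08:00–12:00 \ B = 08:00–08:15, 09:15–12:00.
13:15–15:30 \ B = 15:00–15:30.

08:00–08:15, 09:15–12:00, 15:00–15:30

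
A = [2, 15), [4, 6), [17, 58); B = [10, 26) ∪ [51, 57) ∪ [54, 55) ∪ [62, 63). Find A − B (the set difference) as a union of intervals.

[2, 10) ∪ [26, 51) ∪ [57, 58)

A, merged: [2, 15), [17, 58).
B, merged: [10, 26), [51, 57), [62, 63).
[2, 15) with B removed leaves [2, 10).
[17, 58) with B removed leaves [26, 51), [57, 58).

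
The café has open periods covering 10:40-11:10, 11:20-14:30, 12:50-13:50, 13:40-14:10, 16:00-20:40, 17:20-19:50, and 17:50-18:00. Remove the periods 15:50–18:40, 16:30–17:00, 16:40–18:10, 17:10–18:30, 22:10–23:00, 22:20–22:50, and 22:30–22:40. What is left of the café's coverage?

A, merged: 10:40–11:10, 11:20–14:30, 16:00–20:40.
B, merged: 15:50–18:40, 22:10–23:00.
10:40–11:10: nothing removed.
11:20–14:30: nothing removed.
16:00–20:40 \ B = 18:40–20:40.

10:40–11:10, 11:20–14:30, 18:40–20:40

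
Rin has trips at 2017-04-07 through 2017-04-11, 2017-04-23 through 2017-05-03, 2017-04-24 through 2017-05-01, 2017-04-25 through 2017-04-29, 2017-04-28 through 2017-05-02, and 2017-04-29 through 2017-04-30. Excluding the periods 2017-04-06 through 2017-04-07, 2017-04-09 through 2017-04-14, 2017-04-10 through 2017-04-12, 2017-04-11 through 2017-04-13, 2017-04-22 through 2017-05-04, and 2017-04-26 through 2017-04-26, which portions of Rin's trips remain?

2017-04-08 through 2017-04-08

Merge the first list: 2017-04-07 through 2017-04-11, 2017-04-23 through 2017-05-03.
Merge the second list: 2017-04-06 through 2017-04-07, 2017-04-09 through 2017-04-14, 2017-04-22 through 2017-05-04.
2017-04-07 through 2017-04-11 minus B → 2017-04-08 through 2017-04-08.
2017-04-23 through 2017-05-03: fully covered by B → removed.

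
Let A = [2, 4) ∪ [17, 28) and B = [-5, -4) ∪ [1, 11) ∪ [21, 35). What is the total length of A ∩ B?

9

A ∩ B = [2, 4), [21, 28).
Total: 2 + 7 = 9.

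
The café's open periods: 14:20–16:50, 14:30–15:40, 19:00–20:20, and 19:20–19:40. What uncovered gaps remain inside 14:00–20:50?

After merging, the occupied span is 14:20-16:50, 19:00-20:20.
Uncovered inside 14:00-20:50: 14:00-14:20, 16:50-19:00, 20:20-20:50.

14:00-14:20, 16:50-19:00, 20:20-20:50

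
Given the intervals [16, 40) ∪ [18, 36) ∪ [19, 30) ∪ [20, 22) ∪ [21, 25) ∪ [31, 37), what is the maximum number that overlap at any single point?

At 21, 5 of the intervals are simultaneously active.
No point has more.

5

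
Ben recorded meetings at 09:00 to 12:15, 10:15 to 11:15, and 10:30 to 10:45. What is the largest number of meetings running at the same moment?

3

At 10:30, 3 of the intervals are simultaneously active.
No point has more.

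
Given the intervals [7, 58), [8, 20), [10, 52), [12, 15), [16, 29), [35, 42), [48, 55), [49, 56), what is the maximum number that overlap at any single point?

At 12, 4 of the intervals are simultaneously active.
No point has more.

4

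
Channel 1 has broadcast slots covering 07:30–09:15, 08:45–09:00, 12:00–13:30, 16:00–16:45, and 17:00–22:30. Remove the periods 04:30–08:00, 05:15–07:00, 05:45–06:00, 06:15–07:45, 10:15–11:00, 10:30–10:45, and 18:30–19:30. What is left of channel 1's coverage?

Merge the first list: 07:30-09:15, 12:00-13:30, 16:00-16:45, 17:00-22:30.
Merge the second list: 04:30-08:00, 10:15-11:00, 18:30-19:30.
07:30-09:15 with B removed leaves 08:00-09:15.
12:00-13:30 is untouched.
16:00-16:45 is untouched.
17:00-22:30 with B removed leaves 17:00-18:30, 19:30-22:30.

08:00-09:15, 12:00-13:30, 16:00-16:45, 17:00-18:30, 19:30-22:30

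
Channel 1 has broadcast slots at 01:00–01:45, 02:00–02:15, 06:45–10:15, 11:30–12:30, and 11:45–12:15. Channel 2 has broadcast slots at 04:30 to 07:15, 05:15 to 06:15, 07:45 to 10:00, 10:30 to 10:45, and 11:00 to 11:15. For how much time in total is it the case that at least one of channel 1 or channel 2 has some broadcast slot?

8 h 15 min

A, merged: 01:00-01:45, 02:00-02:15, 06:45-10:15, 11:30-12:30.
B, merged: 04:30-07:15, 07:45-10:00, 10:30-10:45, 11:00-11:15.
A ∪ B = 01:00-01:45, 02:00-02:15, 04:30-10:15, 10:30-10:45, 11:00-11:15, 11:30-12:30.
Total: 45 min + 15 min + 5 h 45 min + 15 min + 15 min + 1 h = 8 h 15 min.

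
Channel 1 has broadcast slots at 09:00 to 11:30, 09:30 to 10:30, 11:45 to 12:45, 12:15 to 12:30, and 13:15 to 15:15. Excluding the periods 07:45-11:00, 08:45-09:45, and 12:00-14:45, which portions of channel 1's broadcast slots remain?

A, merged: 09:00–11:30, 11:45–12:45, 13:15–15:15.
B, merged: 07:45–11:00, 12:00–14:45.
09:00–11:30 minus B → 11:00–11:30.
11:45–12:45 minus B → 11:45–12:00.
13:15–15:15 minus B → 14:45–15:15.

11:00–11:30, 11:45–12:00, 14:45–15:15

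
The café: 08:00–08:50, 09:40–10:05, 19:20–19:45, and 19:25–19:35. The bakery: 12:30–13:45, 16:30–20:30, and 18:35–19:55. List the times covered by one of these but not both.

08:00–08:50, 09:40–10:05, 12:30–13:45, 16:30–19:20, 19:45–20:30

First set merges to 08:00–08:50, 09:40–10:05, 19:20–19:45.
Second set merges to 12:30–13:45, 16:30–20:30.
A but not B: 08:00–08:50, 09:40–10:05.
B but not A: 12:30–13:45, 16:30–19:20, 19:45–20:30.
Combining gives A △ B.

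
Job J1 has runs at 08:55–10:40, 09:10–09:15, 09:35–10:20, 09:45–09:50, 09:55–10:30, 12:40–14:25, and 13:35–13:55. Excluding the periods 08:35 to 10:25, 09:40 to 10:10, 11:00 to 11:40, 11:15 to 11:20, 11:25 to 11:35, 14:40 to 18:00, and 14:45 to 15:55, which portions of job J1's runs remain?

10:25-10:40, 12:40-14:25

Merge the first list: 08:55-10:40, 12:40-14:25.
Merge the second list: 08:35-10:25, 11:00-11:40, 14:40-18:00.
08:55-10:40 minus B → 10:25-10:40.
12:40-14:25: no B overlap → unchanged.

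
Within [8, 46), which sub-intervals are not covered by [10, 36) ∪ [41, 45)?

[8, 10) ∪ [36, 41) ∪ [45, 46)

Covered (merged): [10, 36), [41, 45).
Complement within [8, 46): [8, 10), [36, 41), [45, 46).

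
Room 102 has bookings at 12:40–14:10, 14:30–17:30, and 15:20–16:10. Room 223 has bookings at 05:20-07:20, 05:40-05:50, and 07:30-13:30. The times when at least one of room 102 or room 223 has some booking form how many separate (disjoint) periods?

First set merges to 12:40–14:10, 14:30–17:30.
Second set merges to 05:20–07:20, 07:30–13:30.
A ∪ B = 05:20–07:20, 07:30–14:10, 14:30–17:30.
That is 3 disjoint pieces.

3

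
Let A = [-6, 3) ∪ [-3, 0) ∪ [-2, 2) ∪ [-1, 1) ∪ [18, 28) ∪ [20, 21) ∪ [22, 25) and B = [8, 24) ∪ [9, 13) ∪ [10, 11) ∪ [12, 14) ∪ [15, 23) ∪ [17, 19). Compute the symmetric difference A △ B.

Merge the first list: [-6, 3), [18, 28).
Merge the second list: [8, 24).
A \ B = [-6, 3), [24, 28).
B \ A = [8, 18).
Union of the two gives the symmetric difference.

[-6, 3) ∪ [8, 18) ∪ [24, 28)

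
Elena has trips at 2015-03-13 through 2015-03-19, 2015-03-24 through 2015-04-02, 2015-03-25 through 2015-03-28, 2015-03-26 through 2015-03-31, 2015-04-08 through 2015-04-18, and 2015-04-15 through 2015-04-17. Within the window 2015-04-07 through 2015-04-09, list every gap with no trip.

2015-04-07 through 2015-04-07

After merging, the occupied span is 2015-03-13 through 2015-03-19, 2015-03-24 through 2015-04-02, 2015-04-08 through 2015-04-18.
Complement within 2015-04-07 through 2015-04-09: 2015-04-07 through 2015-04-07.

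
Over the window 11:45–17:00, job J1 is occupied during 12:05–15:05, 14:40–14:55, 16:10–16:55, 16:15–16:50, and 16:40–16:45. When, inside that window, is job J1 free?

After merging, the occupied span is 12:05-15:05, 16:10-16:55.
Complement within 11:45-17:00: 11:45-12:05, 15:05-16:10, 16:55-17:00.

11:45-12:05, 15:05-16:10, 16:55-17:00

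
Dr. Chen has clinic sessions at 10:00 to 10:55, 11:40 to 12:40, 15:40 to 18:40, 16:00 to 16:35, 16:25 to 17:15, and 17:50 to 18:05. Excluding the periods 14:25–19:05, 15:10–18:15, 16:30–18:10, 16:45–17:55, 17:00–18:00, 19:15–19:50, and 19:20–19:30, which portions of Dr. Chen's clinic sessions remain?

Merge the first list: 10:00–10:55, 11:40–12:40, 15:40–18:40.
Merge the second list: 14:25–19:05, 19:15–19:50.
10:00–10:55: nothing removed.
11:40–12:40: nothing removed.
15:40–18:40: entirely removed.

10:00–10:55, 11:40–12:40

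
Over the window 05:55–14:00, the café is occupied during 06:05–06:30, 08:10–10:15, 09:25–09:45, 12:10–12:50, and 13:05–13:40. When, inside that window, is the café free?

After merging, the occupied span is 06:05–06:30, 08:10–10:15, 12:10–12:50, 13:05–13:40.
Gaps within 05:55–14:00: 05:55–06:05, 06:30–08:10, 10:15–12:10, 12:50–13:05, 13:40–14:00.

05:55–06:05, 06:30–08:10, 10:15–12:10, 12:50–13:05, 13:40–14:00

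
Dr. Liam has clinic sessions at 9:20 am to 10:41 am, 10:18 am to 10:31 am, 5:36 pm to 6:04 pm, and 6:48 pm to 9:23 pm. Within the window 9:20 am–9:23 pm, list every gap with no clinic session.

The merged coverage is 9:20 am–10:41 am, 5:36 pm–6:04 pm, 6:48 pm–9:23 pm.
Gaps within 9:20 am–9:23 pm: 10:41 am–5:36 pm, 6:04 pm–6:48 pm.

10:41 am–5:36 pm, 6:04 pm–6:48 pm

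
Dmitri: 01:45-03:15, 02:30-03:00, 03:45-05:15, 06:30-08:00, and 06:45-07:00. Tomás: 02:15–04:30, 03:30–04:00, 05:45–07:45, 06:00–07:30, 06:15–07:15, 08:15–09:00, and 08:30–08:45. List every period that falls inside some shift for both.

02:15–03:15, 03:45–04:30, 06:30–07:45

Merge the first list: 01:45–03:15, 03:45–05:15, 06:30–08:00.
Merge the second list: 02:15–04:30, 05:45–07:45, 08:15–09:00.
01:45–03:15 ∩ B → 02:15–03:15.
03:45–05:15 ∩ B → 03:45–04:30.
06:30–08:00 ∩ B → 06:30–07:45.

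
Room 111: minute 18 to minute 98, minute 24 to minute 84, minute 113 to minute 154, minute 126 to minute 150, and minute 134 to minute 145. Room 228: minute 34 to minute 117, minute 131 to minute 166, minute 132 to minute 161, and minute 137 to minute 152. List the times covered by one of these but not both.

Merge the first list: minute 18 to minute 98, minute 113 to minute 154.
Merge the second list: minute 34 to minute 117, minute 131 to minute 166.
Only in the first: minute 18 to minute 34, minute 117 to minute 131.
Only in the second: minute 98 to minute 113, minute 154 to minute 166.
Together these are the periods covered by exactly one.

minute 18 to minute 34, minute 98 to minute 113, minute 117 to minute 131, minute 154 to minute 166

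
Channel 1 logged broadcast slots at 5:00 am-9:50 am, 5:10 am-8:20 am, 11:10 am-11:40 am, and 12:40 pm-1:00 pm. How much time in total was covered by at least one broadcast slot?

Merged: 5:00 am-9:50 am, 11:10 am-11:40 am, 12:40 pm-1:00 pm.
Lengths: 4 h 50 min + 30 min + 20 min = 5 h 40 min.

5 h 40 min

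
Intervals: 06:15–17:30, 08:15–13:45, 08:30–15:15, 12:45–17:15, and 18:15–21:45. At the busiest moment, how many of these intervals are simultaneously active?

4

Walk the sorted start/end points keeping a running depth.
The depth first hits 4 at 12:45.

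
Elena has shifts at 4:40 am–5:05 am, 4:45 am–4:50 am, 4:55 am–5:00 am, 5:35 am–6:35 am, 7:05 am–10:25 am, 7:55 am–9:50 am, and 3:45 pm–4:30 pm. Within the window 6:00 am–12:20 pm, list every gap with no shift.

6:35 am-7:05 am, 10:25 am-12:20 pm

After merging, the occupied span is 4:40 am-5:05 am, 5:35 am-6:35 am, 7:05 am-10:25 am, 3:45 pm-4:30 pm.
Gaps within 6:00 am-12:20 pm: 6:35 am-7:05 am, 10:25 am-12:20 pm.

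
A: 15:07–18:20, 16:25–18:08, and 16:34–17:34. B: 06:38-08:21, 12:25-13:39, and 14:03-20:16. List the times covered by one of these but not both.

First set merges to 15:07-18:20.
A but not B: none.
B but not A: 06:38-08:21, 12:25-13:39, 14:03-15:07, 18:20-20:16.
Combining gives A △ B.

06:38-08:21, 12:25-13:39, 14:03-15:07, 18:20-20:16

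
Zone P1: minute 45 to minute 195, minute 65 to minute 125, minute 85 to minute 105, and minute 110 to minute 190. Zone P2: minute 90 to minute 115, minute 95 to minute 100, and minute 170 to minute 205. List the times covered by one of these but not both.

Merge the first list: minute 45 to minute 195.
Merge the second list: minute 90 to minute 115, minute 170 to minute 205.
Only in the first: minute 45 to minute 90, minute 115 to minute 170.
Only in the second: minute 195 to minute 205.
Together these are the periods covered by exactly one.

minute 45 to minute 90, minute 115 to minute 170, minute 195 to minute 205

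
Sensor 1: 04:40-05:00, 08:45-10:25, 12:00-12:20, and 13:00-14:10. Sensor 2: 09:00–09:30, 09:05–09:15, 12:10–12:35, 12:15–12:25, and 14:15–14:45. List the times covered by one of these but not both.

04:40–05:00, 08:45–09:00, 09:30–10:25, 12:00–12:10, 12:20–12:35, 13:00–14:10, 14:15–14:45

B, merged: 09:00–09:30, 12:10–12:35, 14:15–14:45.
Only in the first: 04:40–05:00, 08:45–09:00, 09:30–10:25, 12:00–12:10, 13:00–14:10.
Only in the second: 12:20–12:35, 14:15–14:45.
Together these are the periods covered by exactly one.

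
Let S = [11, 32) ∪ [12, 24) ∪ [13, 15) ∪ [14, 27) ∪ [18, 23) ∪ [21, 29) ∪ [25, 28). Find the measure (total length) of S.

21

Merged: [11, 32).
Length: 21.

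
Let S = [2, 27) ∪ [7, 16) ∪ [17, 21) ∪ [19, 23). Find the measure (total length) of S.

25

Merged: [2, 27).
Length: 25.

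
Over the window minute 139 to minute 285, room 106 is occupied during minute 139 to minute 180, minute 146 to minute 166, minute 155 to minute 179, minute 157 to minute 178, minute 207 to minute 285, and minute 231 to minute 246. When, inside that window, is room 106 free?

The merged coverage is minute 139 to minute 180, minute 207 to minute 285.
Gaps within minute 139 to minute 285: minute 180 to minute 207.

minute 180 to minute 207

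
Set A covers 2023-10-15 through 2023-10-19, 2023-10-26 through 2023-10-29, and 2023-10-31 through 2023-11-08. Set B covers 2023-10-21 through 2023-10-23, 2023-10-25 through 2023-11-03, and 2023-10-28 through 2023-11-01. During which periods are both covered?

Merge the second list: 2023-10-21 through 2023-10-23, 2023-10-25 through 2023-11-03.
2023-10-15 through 2023-10-19 falls entirely outside B.
2023-10-26 through 2023-10-29 overlaps B on 2023-10-26 through 2023-10-29.
2023-10-31 through 2023-11-08 overlaps B on 2023-10-31 through 2023-11-03.

2023-10-26 through 2023-10-29, 2023-10-31 through 2023-11-03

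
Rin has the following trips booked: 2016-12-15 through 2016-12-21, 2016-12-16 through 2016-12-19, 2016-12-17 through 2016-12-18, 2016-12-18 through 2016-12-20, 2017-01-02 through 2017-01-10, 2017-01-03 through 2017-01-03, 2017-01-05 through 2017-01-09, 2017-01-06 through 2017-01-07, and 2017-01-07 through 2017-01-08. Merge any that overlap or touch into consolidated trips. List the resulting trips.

2016-12-15 through 2016-12-21, 2017-01-02 through 2017-01-10

2016-12-16 through 2016-12-19 overlaps/touches 2016-12-15 through 2016-12-21 → extend to 2016-12-15 through 2016-12-21.
2016-12-17 through 2016-12-18 overlaps/touches 2016-12-15 through 2016-12-21 → extend to 2016-12-15 through 2016-12-21.
2016-12-18 through 2016-12-20 overlaps/touches 2016-12-15 through 2016-12-21 → extend to 2016-12-15 through 2016-12-21.
2017-01-02 through 2017-01-10 is disjoint → start new block.
2017-01-03 through 2017-01-03 overlaps/touches 2017-01-02 through 2017-01-10 → extend to 2017-01-02 through 2017-01-10.
2017-01-05 through 2017-01-09 overlaps/touches 2017-01-02 through 2017-01-10 → extend to 2017-01-02 through 2017-01-10.
2017-01-06 through 2017-01-07 overlaps/touches 2017-01-02 through 2017-01-10 → extend to 2017-01-02 through 2017-01-10.
2017-01-07 through 2017-01-08 overlaps/touches 2017-01-02 through 2017-01-10 → extend to 2017-01-02 through 2017-01-10.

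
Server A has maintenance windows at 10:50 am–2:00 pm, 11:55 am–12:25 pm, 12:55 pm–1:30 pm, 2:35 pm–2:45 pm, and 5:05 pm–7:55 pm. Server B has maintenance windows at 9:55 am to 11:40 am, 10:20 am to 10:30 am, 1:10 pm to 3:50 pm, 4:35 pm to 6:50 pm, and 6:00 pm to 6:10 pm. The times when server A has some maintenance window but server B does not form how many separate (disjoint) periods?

2

Merge the first list: 10:50 am-2:00 pm, 2:35 pm-2:45 pm, 5:05 pm-7:55 pm.
Merge the second list: 9:55 am-11:40 am, 1:10 pm-3:50 pm, 4:35 pm-6:50 pm.
A \ B = 11:40 am-1:10 pm, 6:50 pm-7:55 pm.
That is 2 disjoint pieces.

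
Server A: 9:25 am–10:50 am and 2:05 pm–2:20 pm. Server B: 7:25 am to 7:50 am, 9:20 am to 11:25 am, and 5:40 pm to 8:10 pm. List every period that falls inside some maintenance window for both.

9:25 am-10:50 am meets the second set on 9:25 am-10:50 am.
2:05 pm-2:20 pm: no overlap with the second set.

9:25 am-10:50 am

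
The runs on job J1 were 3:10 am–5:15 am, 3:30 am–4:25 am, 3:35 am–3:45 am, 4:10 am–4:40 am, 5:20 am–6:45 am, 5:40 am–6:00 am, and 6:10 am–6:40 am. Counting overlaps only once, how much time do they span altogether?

3 h 30 min

Merged: 3:10 am-5:15 am, 5:20 am-6:45 am.
Lengths: 2 h 5 min + 1 h 25 min = 3 h 30 min.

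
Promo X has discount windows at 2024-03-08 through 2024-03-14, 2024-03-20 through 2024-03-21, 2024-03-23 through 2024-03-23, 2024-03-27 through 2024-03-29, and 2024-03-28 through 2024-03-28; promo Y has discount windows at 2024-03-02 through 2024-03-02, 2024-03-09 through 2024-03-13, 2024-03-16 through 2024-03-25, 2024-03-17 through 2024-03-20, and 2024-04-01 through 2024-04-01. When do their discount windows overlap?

2024-03-09 through 2024-03-13, 2024-03-20 through 2024-03-21, 2024-03-23 through 2024-03-23

A, merged: 2024-03-08 through 2024-03-14, 2024-03-20 through 2024-03-21, 2024-03-23 through 2024-03-23, 2024-03-27 through 2024-03-29.
B, merged: 2024-03-02 through 2024-03-02, 2024-03-09 through 2024-03-13, 2024-03-16 through 2024-03-25, 2024-04-01 through 2024-04-01.
2024-03-08 through 2024-03-14 overlaps B on 2024-03-09 through 2024-03-13.
2024-03-20 through 2024-03-21 overlaps B on 2024-03-20 through 2024-03-21.
2024-03-23 through 2024-03-23 overlaps B on 2024-03-23 through 2024-03-23.
2024-03-27 through 2024-03-29 falls entirely outside B.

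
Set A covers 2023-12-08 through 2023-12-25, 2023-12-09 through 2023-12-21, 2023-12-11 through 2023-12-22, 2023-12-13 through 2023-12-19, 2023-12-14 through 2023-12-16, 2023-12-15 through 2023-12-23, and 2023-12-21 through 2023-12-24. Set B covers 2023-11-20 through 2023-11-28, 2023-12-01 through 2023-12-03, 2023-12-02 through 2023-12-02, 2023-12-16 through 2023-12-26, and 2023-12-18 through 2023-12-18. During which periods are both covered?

A, merged: 2023-12-08 through 2023-12-25.
B, merged: 2023-11-20 through 2023-11-28, 2023-12-01 through 2023-12-03, 2023-12-16 through 2023-12-26.
2023-12-08 through 2023-12-25 overlaps B on 2023-12-16 through 2023-12-25.

2023-12-16 through 2023-12-25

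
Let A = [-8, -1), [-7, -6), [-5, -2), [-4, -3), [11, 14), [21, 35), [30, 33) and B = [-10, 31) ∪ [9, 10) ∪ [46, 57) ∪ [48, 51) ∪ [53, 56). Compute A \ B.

A, merged: [-8, -1), [11, 14), [21, 35).
B, merged: [-10, 31), [46, 57).
[-8, -1): fully covered by B → removed.
[11, 14): fully covered by B → removed.
[21, 35) minus B → [31, 35).

[31, 35)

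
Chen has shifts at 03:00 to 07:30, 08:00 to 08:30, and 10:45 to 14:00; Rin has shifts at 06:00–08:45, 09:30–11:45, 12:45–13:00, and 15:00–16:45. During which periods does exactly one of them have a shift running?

Only in the first: 03:00–06:00, 11:45–12:45, 13:00–14:00.
Only in the second: 07:30–08:00, 08:30–08:45, 09:30–10:45, 15:00–16:45.
Together these are the periods covered by exactly one.

03:00–06:00, 07:30–08:00, 08:30–08:45, 09:30–10:45, 11:45–12:45, 13:00–14:00, 15:00–16:45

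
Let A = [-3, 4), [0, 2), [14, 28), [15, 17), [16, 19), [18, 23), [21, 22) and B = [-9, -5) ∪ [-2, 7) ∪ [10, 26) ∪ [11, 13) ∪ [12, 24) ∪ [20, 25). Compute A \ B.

[-3, -2) ∪ [26, 28)

A, merged: [-3, 4), [14, 28).
B, merged: [-9, -5), [-2, 7), [10, 26).
[-3, 4) with B removed leaves [-3, -2).
[14, 28) with B removed leaves [26, 28).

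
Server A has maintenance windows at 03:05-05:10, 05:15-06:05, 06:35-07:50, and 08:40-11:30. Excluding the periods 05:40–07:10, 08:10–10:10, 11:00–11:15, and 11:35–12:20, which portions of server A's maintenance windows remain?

03:05-05:10, 05:15-05:40, 07:10-07:50, 10:10-11:00, 11:15-11:30

03:05-05:10: nothing removed.
05:15-06:05 \ B = 05:15-05:40.
06:35-07:50 \ B = 07:10-07:50.
08:40-11:30 \ B = 10:10-11:00, 11:15-11:30.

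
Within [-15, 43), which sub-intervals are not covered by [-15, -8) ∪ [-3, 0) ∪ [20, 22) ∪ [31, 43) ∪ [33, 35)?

After merging, the occupied span is [-15, -8), [-3, 0), [20, 22), [31, 43).
Uncovered inside [-15, 43): [-8, -3), [0, 20), [22, 31).

[-8, -3) ∪ [0, 20) ∪ [22, 31)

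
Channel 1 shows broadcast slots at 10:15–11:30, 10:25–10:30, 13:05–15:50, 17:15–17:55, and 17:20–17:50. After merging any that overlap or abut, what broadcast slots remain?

10:15–11:30, 13:05–15:50, 17:15–17:55

10:25–10:30 overlaps/touches 10:15–11:30 → extend to 10:15–11:30.
13:05–15:50 is disjoint → start new block.
17:15–17:55 is disjoint → start new block.
17:20–17:50 overlaps/touches 17:15–17:55 → extend to 17:15–17:55.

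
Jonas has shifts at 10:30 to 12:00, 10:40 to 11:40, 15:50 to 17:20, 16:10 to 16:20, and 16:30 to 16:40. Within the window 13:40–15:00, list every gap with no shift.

The merged coverage is 10:30–12:00, 15:50–17:20.
Complement within 13:40–15:00: 13:40–15:00.

13:40–15:00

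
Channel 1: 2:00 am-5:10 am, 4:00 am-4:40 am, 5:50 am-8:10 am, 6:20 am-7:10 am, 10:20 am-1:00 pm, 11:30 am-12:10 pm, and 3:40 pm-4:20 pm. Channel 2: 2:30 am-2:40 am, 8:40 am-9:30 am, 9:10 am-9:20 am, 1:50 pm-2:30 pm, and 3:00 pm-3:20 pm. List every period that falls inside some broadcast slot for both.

2:30 am–2:40 am

A, merged: 2:00 am–5:10 am, 5:50 am–8:10 am, 10:20 am–1:00 pm, 3:40 pm–4:20 pm.
B, merged: 2:30 am–2:40 am, 8:40 am–9:30 am, 1:50 pm–2:30 pm, 3:00 pm–3:20 pm.
2:00 am–5:10 am ∩ B → 2:30 am–2:40 am.
5:50 am–8:10 am meets no B interval.
10:20 am–1:00 pm meets no B interval.
3:40 pm–4:20 pm meets no B interval.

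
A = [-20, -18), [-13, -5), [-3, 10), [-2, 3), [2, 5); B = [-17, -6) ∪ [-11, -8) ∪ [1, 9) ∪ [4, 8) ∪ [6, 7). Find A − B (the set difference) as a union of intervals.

A, merged: [-20, -18), [-13, -5), [-3, 10).
B, merged: [-17, -6), [1, 9).
[-20, -18): nothing removed.
[-13, -5) \ B = [-6, -5).
[-3, 10) \ B = [-3, 1), [9, 10).

[-20, -18) ∪ [-6, -5) ∪ [-3, 1) ∪ [9, 10)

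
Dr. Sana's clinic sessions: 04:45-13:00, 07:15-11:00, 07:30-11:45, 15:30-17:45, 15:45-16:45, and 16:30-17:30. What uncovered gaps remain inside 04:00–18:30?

After merging, the occupied span is 04:45–13:00, 15:30–17:45.
Gaps within 04:00–18:30: 04:00–04:45, 13:00–15:30, 17:45–18:30.

04:00–04:45, 13:00–15:30, 17:45–18:30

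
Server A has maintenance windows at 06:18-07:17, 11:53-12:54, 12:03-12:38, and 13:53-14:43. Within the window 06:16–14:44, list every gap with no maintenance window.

Covered (merged): 06:18-07:17, 11:53-12:54, 13:53-14:43.
Uncovered inside 06:16-14:44: 06:16-06:18, 07:17-11:53, 12:54-13:53, 14:43-14:44.

06:16-06:18, 07:17-11:53, 12:54-13:53, 14:43-14:44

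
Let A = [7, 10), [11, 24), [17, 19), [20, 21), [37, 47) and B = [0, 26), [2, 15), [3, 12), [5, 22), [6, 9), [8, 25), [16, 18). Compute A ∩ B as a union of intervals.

A, merged: [7, 10), [11, 24), [37, 47).
B, merged: [0, 26).
[7, 10) ∩ B → [7, 10).
[11, 24) ∩ B → [11, 24).
[37, 47) meets no B interval.

[7, 10) ∪ [11, 24)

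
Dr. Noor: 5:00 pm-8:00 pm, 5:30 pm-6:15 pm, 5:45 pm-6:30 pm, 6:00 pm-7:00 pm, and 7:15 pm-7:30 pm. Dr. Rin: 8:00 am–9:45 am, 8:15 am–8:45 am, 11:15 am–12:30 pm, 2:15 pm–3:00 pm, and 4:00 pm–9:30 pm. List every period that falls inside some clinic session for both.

5:00 pm–8:00 pm

A, merged: 5:00 pm–8:00 pm.
B, merged: 8:00 am–9:45 am, 11:15 am–12:30 pm, 2:15 pm–3:00 pm, 4:00 pm–9:30 pm.
5:00 pm–8:00 pm overlaps B on 5:00 pm–8:00 pm.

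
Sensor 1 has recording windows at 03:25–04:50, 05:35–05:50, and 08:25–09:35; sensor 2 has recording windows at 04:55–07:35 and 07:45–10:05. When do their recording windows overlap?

05:35–05:50, 08:25–09:35

03:25–04:50: no overlap with the second set.
05:35–05:50 meets the second set on 05:35–05:50.
08:25–09:35 meets the second set on 08:25–09:35.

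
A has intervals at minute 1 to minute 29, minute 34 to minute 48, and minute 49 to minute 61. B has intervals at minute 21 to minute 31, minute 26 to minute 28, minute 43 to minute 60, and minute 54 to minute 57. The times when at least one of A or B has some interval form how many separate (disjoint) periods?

Merge the second list: minute 21 to minute 31, minute 43 to minute 60.
A ∪ B = minute 1 to minute 31, minute 34 to minute 61.
That is 2 disjoint pieces.

2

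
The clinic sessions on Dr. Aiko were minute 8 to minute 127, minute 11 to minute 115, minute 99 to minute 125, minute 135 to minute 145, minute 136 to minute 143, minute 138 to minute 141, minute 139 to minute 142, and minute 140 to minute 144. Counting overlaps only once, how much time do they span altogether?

Merged: minute 8 to minute 127, minute 135 to minute 145.
Lengths: 119 minutes + 10 minutes = 129 minutes.

129 minutes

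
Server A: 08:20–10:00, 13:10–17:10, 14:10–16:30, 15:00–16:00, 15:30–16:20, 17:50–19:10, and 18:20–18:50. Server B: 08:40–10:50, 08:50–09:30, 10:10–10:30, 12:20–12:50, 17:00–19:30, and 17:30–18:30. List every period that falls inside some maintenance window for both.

08:40-10:00, 17:00-17:10, 17:50-19:10

Merge the first list: 08:20-10:00, 13:10-17:10, 17:50-19:10.
Merge the second list: 08:40-10:50, 12:20-12:50, 17:00-19:30.
08:20-10:00 meets the second set on 08:40-10:00.
13:10-17:10 meets the second set on 17:00-17:10.
17:50-19:10 meets the second set on 17:50-19:10.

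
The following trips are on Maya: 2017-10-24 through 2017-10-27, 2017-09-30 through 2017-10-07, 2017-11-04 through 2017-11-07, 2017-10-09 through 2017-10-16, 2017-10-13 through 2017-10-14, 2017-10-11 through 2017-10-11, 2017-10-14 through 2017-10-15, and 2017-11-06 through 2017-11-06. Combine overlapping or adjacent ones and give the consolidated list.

2017-09-30 through 2017-10-07, 2017-10-09 through 2017-10-16, 2017-10-24 through 2017-10-27, 2017-11-04 through 2017-11-07

Sort by start: 2017-09-30 through 2017-10-07, 2017-10-09 through 2017-10-16, 2017-10-11 through 2017-10-11, 2017-10-13 through 2017-10-14, 2017-10-14 through 2017-10-15, 2017-10-24 through 2017-10-27, 2017-11-04 through 2017-11-07, 2017-11-06 through 2017-11-06.
2017-10-09 through 2017-10-16 is disjoint → start new block.
2017-10-11 through 2017-10-11 overlaps/touches 2017-10-09 through 2017-10-16 → extend to 2017-10-09 through 2017-10-16.
2017-10-13 through 2017-10-14 overlaps/touches 2017-10-09 through 2017-10-16 → extend to 2017-10-09 through 2017-10-16.
2017-10-14 through 2017-10-15 overlaps/touches 2017-10-09 through 2017-10-16 → extend to 2017-10-09 through 2017-10-16.
2017-10-24 through 2017-10-27 is disjoint → start new block.
2017-11-04 through 2017-11-07 is disjoint → start new block.
2017-11-06 through 2017-11-06 overlaps/touches 2017-11-04 through 2017-11-07 → extend to 2017-11-04 through 2017-11-07.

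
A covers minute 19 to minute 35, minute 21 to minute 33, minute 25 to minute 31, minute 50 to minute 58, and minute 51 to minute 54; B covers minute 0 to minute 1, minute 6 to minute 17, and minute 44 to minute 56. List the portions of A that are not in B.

First set merges to minute 19 to minute 35, minute 50 to minute 58.
minute 19 to minute 35: no B overlap → unchanged.
minute 50 to minute 58 minus B → minute 56 to minute 58.

minute 19 to minute 35, minute 56 to minute 58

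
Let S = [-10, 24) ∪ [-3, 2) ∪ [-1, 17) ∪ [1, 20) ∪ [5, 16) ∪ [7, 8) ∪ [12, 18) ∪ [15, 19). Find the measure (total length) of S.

Merged: [-10, 24).
Length: 34.

34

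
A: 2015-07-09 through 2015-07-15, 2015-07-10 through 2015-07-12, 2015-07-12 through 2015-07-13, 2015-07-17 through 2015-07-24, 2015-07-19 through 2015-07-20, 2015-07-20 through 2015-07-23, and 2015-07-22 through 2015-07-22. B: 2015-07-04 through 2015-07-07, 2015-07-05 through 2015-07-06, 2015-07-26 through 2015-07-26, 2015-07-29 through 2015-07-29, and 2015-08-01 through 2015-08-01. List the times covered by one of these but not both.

First set merges to 2015-07-09 through 2015-07-15, 2015-07-17 through 2015-07-24.
Second set merges to 2015-07-04 through 2015-07-07, 2015-07-26 through 2015-07-26, 2015-07-29 through 2015-07-29, 2015-08-01 through 2015-08-01.
Only in the first: 2015-07-09 through 2015-07-15, 2015-07-17 through 2015-07-24.
Only in the second: 2015-07-04 through 2015-07-07, 2015-07-26 through 2015-07-26, 2015-07-29 through 2015-07-29, 2015-08-01 through 2015-08-01.
Together these are the periods covered by exactly one.

2015-07-04 through 2015-07-07, 2015-07-09 through 2015-07-15, 2015-07-17 through 2015-07-24, 2015-07-26 through 2015-07-26, 2015-07-29 through 2015-07-29, 2015-08-01 through 2015-08-01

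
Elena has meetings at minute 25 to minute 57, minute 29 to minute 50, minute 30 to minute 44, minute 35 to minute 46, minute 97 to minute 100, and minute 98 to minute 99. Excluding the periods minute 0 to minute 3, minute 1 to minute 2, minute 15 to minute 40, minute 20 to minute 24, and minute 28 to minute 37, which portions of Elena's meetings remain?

A, merged: minute 25 to minute 57, minute 97 to minute 100.
B, merged: minute 0 to minute 3, minute 15 to minute 40.
minute 25 to minute 57 minus B → minute 40 to minute 57.
minute 97 to minute 100: no B overlap → unchanged.

minute 40 to minute 57, minute 97 to minute 100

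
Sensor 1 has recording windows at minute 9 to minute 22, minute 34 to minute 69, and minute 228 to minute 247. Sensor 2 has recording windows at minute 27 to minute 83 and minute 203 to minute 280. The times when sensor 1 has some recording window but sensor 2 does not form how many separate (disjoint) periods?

1

A \ B = minute 9 to minute 22.
That is 1 disjoint piece.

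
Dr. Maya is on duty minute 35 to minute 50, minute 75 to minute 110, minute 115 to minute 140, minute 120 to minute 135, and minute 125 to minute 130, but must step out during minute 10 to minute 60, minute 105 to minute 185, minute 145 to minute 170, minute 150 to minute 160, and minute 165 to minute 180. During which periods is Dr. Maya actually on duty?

minute 75 to minute 105

A, merged: minute 35 to minute 50, minute 75 to minute 110, minute 115 to minute 140.
B, merged: minute 10 to minute 60, minute 105 to minute 185.
minute 35 to minute 50: fully covered by B → removed.
minute 75 to minute 110 minus B → minute 75 to minute 105.
minute 115 to minute 140: fully covered by B → removed.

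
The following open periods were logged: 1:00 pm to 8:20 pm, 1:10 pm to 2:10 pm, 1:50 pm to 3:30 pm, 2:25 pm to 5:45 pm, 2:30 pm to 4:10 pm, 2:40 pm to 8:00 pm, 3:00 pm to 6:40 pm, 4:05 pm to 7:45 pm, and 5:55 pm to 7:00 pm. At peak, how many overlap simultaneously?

6

Walk the sorted start/end points keeping a running depth.
The depth first hits 6 at 3:00 pm.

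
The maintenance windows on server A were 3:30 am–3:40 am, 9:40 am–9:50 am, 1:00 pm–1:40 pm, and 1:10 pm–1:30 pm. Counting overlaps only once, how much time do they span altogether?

Merged: 3:30 am–3:40 am, 9:40 am–9:50 am, 1:00 pm–1:40 pm.
Lengths: 10 min + 10 min + 40 min = 1 h.

1 h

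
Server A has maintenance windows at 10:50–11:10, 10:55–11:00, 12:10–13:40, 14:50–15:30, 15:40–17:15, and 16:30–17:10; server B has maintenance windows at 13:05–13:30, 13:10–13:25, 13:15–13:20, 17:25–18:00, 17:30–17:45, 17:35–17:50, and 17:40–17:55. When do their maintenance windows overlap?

First set merges to 10:50–11:10, 12:10–13:40, 14:50–15:30, 15:40–17:15.
Second set merges to 13:05–13:30, 17:25–18:00.
10:50–11:10 falls entirely outside B.
12:10–13:40 overlaps B on 13:05–13:30.
14:50–15:30 falls entirely outside B.
15:40–17:15 falls entirely outside B.

13:05–13:30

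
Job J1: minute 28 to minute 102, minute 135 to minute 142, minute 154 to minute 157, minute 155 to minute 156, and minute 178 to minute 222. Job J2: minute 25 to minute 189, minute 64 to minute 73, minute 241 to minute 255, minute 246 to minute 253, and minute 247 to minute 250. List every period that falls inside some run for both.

First set merges to minute 28 to minute 102, minute 135 to minute 142, minute 154 to minute 157, minute 178 to minute 222.
Second set merges to minute 25 to minute 189, minute 241 to minute 255.
minute 28 to minute 102 overlaps B on minute 28 to minute 102.
minute 135 to minute 142 overlaps B on minute 135 to minute 142.
minute 154 to minute 157 overlaps B on minute 154 to minute 157.
minute 178 to minute 222 overlaps B on minute 178 to minute 189.

minute 28 to minute 102, minute 135 to minute 142, minute 154 to minute 157, minute 178 to minute 189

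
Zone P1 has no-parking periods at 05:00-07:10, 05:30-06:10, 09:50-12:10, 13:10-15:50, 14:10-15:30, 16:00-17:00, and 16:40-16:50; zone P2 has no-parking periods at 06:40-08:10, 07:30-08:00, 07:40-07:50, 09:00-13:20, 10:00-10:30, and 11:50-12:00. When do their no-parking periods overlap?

06:40–07:10, 09:50–12:10, 13:10–13:20

Merge the first list: 05:00–07:10, 09:50–12:10, 13:10–15:50, 16:00–17:00.
Merge the second list: 06:40–08:10, 09:00–13:20.
05:00–07:10 meets the second set on 06:40–07:10.
09:50–12:10 meets the second set on 09:50–12:10.
13:10–15:50 meets the second set on 13:10–13:20.
16:00–17:00: no overlap with the second set.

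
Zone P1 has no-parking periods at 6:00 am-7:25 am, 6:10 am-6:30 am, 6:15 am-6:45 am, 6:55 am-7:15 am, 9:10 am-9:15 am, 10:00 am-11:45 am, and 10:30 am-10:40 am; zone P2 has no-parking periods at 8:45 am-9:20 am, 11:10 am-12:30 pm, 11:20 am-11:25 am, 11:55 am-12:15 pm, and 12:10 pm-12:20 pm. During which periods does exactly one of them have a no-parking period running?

6:00 am–7:25 am, 8:45 am–9:10 am, 9:15 am–9:20 am, 10:00 am–11:10 am, 11:45 am–12:30 pm

First set merges to 6:00 am–7:25 am, 9:10 am–9:15 am, 10:00 am–11:45 am.
Second set merges to 8:45 am–9:20 am, 11:10 am–12:30 pm.
A but not B: 6:00 am–7:25 am, 10:00 am–11:10 am.
B but not A: 8:45 am–9:10 am, 9:15 am–9:20 am, 11:45 am–12:30 pm.
Combining gives A △ B.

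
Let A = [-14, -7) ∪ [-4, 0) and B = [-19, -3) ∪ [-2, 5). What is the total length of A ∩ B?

10

A ∩ B = [-14, -7), [-4, -3), [-2, 0).
Total: 7 + 1 + 2 = 10.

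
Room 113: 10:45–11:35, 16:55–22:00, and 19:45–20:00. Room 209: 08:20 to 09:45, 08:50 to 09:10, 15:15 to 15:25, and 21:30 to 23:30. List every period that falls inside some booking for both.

A, merged: 10:45–11:35, 16:55–22:00.
B, merged: 08:20–09:45, 15:15–15:25, 21:30–23:30.
10:45–11:35: no overlap with the second set.
16:55–22:00 meets the second set on 21:30–22:00.

21:30–22:00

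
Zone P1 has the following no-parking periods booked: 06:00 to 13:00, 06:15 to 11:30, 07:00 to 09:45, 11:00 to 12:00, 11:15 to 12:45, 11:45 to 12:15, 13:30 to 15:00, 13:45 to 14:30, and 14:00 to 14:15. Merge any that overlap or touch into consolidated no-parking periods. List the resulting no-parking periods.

06:15–11:30 overlaps/touches 06:00–13:00 → extend to 06:00–13:00.
07:00–09:45 overlaps/touches 06:00–13:00 → extend to 06:00–13:00.
11:00–12:00 overlaps/touches 06:00–13:00 → extend to 06:00–13:00.
11:15–12:45 overlaps/touches 06:00–13:00 → extend to 06:00–13:00.
11:45–12:15 overlaps/touches 06:00–13:00 → extend to 06:00–13:00.
13:30–15:00 is disjoint → start new block.
13:45–14:30 overlaps/touches 13:30–15:00 → extend to 13:30–15:00.
14:00–14:15 overlaps/touches 13:30–15:00 → extend to 13:30–15:00.

06:00–13:00, 13:30–15:00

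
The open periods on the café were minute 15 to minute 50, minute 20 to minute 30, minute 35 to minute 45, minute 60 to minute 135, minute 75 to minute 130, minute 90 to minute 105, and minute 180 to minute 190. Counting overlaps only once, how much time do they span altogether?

Merged: minute 15 to minute 50, minute 60 to minute 135, minute 180 to minute 190.
Lengths: 35 minutes + 75 minutes + 10 minutes = 120 minutes.

120 minutes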